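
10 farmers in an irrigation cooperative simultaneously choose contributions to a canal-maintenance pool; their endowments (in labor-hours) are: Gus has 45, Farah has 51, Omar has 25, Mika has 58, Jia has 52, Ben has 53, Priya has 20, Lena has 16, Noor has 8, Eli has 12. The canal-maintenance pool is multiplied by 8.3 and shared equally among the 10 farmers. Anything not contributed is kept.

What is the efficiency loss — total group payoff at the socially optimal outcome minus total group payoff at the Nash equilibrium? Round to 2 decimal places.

2482.00 labor-hours

The private return per contributed unit is 8.3/10 = 0.8300 < 1 for every player regardless of endowment, so the Nash equilibrium is zero contribution and the group total is Σ E_j = 45 + 51 + 25 + 58 + 52 + 53 + 20 + 16 + 8 + 12 = 340.
Each contributed unit returns 8.300 to the group, so the social optimum is full contribution by everyone: group total = 8.300 × 340 = 2822.00.
Efficiency loss = (8.300 − 1) × 340 = 2482.00.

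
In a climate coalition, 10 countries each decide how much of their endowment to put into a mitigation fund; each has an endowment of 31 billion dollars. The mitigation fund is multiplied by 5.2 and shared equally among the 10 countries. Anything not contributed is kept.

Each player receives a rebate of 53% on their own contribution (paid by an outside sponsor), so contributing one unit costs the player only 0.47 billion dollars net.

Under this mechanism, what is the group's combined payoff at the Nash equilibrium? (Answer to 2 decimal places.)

1776.30 billion dollars

With the mechanism, a contributed unit returns (5.2/10) / 0.47 = 1.1064 per unit of net cost to the contributor — now above 1 — so contributing fully is weakly dominant for every player.
At the Nash equilibrium everyone contributes 31. Group total payoff = 10 × (31 × 0.53 + 5.2 × 31) = 1776.30.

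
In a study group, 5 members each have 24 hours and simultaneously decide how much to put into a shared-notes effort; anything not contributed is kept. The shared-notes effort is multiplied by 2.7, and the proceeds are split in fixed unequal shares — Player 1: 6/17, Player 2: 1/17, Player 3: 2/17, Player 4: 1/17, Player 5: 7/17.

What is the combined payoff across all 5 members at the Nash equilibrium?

For player j, contributing a unit is worthwhile iff 2.7 × (j's share) ≥ 1, i.e. iff j's share is at least 0.3704.
Player 5 alone (share 7/17) is above the threshold, contributing 24; the remaining 4 contribute 0. Total contributed: 24.
The shared-notes effort pays out 2.7 × 24 = 64.80 in total (split across the unequal shares, but the aggregate is all that matters for the group sum).
The 4 free-riders keep 24 each, adding 96. Group total = 96 + 64.80 = 160.80.

160.80 hours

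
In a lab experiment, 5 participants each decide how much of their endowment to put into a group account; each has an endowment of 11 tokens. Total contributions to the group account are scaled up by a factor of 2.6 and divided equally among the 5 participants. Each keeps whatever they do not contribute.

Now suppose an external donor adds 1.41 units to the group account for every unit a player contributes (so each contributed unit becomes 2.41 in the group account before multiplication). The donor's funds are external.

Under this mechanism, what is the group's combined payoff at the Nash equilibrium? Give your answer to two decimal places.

With the mechanism, a contributed unit returns 2.6 × 2.41 / 5 = 1.2532 per unit of net cost to the contributor — now above 1 — so contributing fully is weakly dominant for every player.
So the Nash equilibrium is full contribution by all 5; the group earns 2.6 × 2.41 × 55 = 344.63.

344.63 tokens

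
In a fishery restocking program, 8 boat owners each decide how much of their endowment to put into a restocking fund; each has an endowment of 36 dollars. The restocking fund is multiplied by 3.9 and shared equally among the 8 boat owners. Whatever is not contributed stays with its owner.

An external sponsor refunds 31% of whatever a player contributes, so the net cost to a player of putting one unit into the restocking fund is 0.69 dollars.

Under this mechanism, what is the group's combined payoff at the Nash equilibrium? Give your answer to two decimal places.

288.00 dollars

The effective private return is (3.9/8) / 0.69 = 0.7065, which is still under 1, so the mechanism doesn't change anyone's dominant strategy: zero contribution.
Everyone keeps their endowment and the group total is 8 × 36 = 288.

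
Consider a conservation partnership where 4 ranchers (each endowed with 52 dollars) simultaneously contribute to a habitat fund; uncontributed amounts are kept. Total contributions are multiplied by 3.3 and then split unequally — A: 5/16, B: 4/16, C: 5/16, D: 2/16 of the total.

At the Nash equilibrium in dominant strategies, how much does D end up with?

A player with share s gets back 3.3·s per unit contributed, so full contribution is dominant for anyone with s > 1/3.3 = 0.3030 and zero contribution is dominant for anyone below.
A and C are above the threshold, contributing 52 each; the remaining 2 contribute 0. Total contributed: 104.
D keeps 52 and receives 3.3 × 104 × 2/16 = 42.90 from the habitat fund, for a payoff of 94.90.

94.90 dollars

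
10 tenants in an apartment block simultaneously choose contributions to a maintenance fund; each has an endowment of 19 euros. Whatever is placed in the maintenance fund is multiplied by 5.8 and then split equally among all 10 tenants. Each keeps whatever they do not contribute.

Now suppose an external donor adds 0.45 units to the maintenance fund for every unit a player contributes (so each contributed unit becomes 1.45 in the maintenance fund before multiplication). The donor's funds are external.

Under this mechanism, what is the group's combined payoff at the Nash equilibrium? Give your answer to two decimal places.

190.00 euros

Even with the mechanism, each unit contributed returns only 5.8 × 1.45 / 10 = 0.8410 per unit of net cost, so contributing nothing is still dominant.
At the Nash equilibrium no one contributes; group total payoff = 10 × 19 = 190.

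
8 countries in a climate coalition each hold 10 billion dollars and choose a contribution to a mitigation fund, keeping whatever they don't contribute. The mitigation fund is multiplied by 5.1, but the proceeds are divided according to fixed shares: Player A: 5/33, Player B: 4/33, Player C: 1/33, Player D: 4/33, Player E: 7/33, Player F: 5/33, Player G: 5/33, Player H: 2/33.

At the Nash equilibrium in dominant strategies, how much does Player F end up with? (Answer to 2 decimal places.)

Player j's private return per contributed unit is 5.1 × (j's share). Contributing is weakly dominant for j when that share is at least 1/5.1 = 0.1961, and contributing 0 is dominant otherwise.
The only share above 0.1961 is Player E's 7/33, contributing 10; the remaining 7 contribute 0. Total contributed: 10.
Player F keeps 10 and receives 5.1 × 10 × 5/33 = 7.73 from the mitigation fund, for a payoff of 17.73.

17.73 billion dollars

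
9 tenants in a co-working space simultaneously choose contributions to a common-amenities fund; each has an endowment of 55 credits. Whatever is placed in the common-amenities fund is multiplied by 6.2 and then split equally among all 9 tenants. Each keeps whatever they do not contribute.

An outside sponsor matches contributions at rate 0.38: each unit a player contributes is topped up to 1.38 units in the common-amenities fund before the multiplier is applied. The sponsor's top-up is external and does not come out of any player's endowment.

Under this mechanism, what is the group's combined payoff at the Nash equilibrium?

The effective private return is 6.2 × 1.38 / 9 = 0.9507, which is still under 1, so the mechanism doesn't change anyone's dominant strategy: zero contribution.
At the Nash equilibrium no one contributes; group total payoff = 9 × 55 = 495.

495.00 credits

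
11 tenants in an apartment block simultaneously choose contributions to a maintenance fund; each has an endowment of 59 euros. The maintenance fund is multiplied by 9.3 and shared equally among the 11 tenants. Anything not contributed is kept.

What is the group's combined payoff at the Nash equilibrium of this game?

Each contributed unit returns 9.3/11 = 0.8455 to its contributor — below 1 — so contributing 0 is dominant for every player. At the Nash equilibrium everyone keeps their 59, and the group total is 11 × 59 = 649.

649.00 euros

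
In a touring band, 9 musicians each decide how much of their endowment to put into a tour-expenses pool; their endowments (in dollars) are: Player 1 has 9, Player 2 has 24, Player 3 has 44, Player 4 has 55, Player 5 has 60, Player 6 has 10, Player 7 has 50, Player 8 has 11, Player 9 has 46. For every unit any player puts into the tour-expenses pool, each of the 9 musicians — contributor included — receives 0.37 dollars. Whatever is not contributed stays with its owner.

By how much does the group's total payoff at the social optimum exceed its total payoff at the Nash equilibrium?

The private return per contributed unit is 0.37 < 1 for everyone, so the Nash equilibrium is zero contribution and the group total is Σ E_j = 9 + 24 + 44 + 55 + 60 + 10 + 50 + 11 + 46 = 309.
Each contributed unit returns 3.330 to the group, so the social optimum is full contribution by everyone: group total = 3.330 × 309 = 1028.97.
Efficiency loss = (3.330 − 1) × 309 = 719.97.

719.97 dollars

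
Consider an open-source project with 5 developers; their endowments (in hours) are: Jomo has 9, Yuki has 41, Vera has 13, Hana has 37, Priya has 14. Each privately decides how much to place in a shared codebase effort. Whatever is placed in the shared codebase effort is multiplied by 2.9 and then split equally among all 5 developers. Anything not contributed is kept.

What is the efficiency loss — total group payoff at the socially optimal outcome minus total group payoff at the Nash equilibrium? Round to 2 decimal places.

216.60 hours

The private return per contributed unit is 2.9/5 = 0.5800 < 1 for every player regardless of endowment, so the Nash equilibrium is zero contribution and the group total is Σ E_j = 9 + 41 + 13 + 37 + 14 = 114.
Each contributed unit returns 2.900 to the group, so the social optimum is full contribution by everyone: group total = 2.900 × 114 = 330.60.
Efficiency loss = (2.900 − 1) × 114 = 216.60.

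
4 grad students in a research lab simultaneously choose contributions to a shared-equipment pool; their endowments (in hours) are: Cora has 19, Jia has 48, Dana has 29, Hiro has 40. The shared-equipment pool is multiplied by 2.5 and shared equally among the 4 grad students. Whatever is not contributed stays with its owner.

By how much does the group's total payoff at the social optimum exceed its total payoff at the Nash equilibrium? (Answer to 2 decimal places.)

The private return per contributed unit is 2.5/4 = 0.6250 < 1 for every player regardless of endowment, so the Nash equilibrium is zero contribution and the group total is Σ E_j = 19 + 48 + 29 + 40 = 136.
Each contributed unit returns 2.500 to the group, so the social optimum is full contribution by everyone: group total = 2.500 × 136 = 340.00.
Efficiency loss = (2.500 − 1) × 136 = 204.00.

204.00 hours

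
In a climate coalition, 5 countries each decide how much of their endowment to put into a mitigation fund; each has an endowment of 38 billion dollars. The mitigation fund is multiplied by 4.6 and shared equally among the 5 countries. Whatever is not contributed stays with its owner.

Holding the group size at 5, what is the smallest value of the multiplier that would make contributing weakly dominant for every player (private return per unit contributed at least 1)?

A contributed unit returns (multiplier)/5 to its contributor.
This reaches 1 exactly when the multiplier is 5.

5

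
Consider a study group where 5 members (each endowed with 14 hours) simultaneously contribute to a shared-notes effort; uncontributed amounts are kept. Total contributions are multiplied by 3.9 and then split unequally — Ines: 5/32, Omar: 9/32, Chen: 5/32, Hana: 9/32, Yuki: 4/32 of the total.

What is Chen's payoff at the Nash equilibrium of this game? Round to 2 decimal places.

31.06 hours

For player j, contributing a unit is worthwhile iff 3.9 × (j's share) ≥ 1, i.e. iff j's share is at least 0.2564.
Omar and Hana are above the threshold, contributing 14 each; the remaining 3 contribute 0. Total contributed: 28.
Chen keeps 14 and receives 3.9 × 28 × 5/32 = 17.06 from the shared-notes effort, for a payoff of 31.06.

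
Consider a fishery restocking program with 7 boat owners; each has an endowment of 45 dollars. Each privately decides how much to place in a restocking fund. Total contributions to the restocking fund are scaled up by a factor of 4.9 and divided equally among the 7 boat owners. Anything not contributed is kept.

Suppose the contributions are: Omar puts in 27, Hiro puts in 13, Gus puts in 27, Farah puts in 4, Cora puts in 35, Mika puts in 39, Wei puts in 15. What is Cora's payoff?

Total contributed: 27 + 13 + 27 + 4 + 35 + 39 + 15 = 160.
Each receives 4.9 × 160 / 7 = 112.00 from the restocking fund.
Cora keeps 45 − 35 = 10, so Cora's payoff is 10 + 112.00 = 122.00.

122.00 dollars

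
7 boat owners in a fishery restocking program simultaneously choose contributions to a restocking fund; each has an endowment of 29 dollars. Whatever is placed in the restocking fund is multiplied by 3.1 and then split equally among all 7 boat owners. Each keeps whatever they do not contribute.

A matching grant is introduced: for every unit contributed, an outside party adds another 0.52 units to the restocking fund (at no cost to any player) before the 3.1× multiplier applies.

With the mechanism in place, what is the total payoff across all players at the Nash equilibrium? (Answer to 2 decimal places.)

Even with the mechanism, each unit contributed returns only 3.1 × 1.52 / 7 = 0.6731 per unit of net cost, so contributing nothing is still dominant.
Everyone keeps their endowment and the group total is 7 × 29 = 203.

203.00 dollars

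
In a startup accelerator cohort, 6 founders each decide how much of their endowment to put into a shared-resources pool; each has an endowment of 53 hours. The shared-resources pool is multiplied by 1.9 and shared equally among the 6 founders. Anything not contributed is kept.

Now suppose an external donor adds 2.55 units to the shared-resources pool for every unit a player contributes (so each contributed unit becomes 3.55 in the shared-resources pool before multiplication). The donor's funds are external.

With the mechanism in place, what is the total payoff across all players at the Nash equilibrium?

2144.91 hours

The effective private return per unit is now 1.9 × 3.55 / 6 = 1.1242 > 1, so every player's dominant strategy flips to full contribution.
At the Nash equilibrium everyone contributes 53. Group total payoff = 1.9 × 3.55 × 318 = 2144.91.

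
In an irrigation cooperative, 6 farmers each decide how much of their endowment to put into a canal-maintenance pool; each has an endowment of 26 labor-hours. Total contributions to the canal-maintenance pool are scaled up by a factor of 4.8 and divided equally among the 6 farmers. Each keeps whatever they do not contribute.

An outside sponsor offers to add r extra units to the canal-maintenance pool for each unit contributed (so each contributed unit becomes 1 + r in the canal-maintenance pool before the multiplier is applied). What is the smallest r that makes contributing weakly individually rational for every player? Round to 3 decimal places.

With matching at rate r, one contributed unit becomes (1 + r) in the canal-maintenance pool and returns 4.8 × (1 + r) / 6 to the contributor.
Setting this equal to 1: 1 + r = 6/4.8 = 1.2500.
So the minimum matching rate is r = 1.2500 − 1 = 0.250.

0.250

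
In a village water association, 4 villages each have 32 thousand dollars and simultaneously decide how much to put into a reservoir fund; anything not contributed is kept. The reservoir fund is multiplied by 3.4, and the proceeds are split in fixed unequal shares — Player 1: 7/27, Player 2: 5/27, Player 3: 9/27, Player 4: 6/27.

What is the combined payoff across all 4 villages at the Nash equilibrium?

204.80 thousand dollars

A player with share s gets back 3.4·s per unit contributed, so full contribution is dominant for anyone with s > 1/3.4 = 0.2941 and zero contribution is dominant for anyone below.
The only share above 0.2941 is Player 3's 9/27, contributing 32; the remaining 3 contribute 0. Total contributed: 32.
The reservoir fund pays out 3.4 × 32 = 108.80 in total (split across the unequal shares, but the aggregate is all that matters for the group sum).
The 3 free-riders keep 32 each, adding 96. Group total = 96 + 108.80 = 204.80.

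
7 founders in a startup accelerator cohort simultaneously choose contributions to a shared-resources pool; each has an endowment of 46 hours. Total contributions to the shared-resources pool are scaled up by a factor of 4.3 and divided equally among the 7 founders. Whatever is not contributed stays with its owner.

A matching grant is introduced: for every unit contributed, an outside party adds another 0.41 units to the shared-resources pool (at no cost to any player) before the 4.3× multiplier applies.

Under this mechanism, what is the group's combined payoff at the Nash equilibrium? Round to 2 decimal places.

322.00 hours

With the mechanism, a contributed unit returns 4.3 × 1.41 / 7 = 0.8661 per unit of net cost — still below 1 — so contributing 0 remains dominant for every player.
Everyone keeps their endowment and the group total is 7 × 46 = 322.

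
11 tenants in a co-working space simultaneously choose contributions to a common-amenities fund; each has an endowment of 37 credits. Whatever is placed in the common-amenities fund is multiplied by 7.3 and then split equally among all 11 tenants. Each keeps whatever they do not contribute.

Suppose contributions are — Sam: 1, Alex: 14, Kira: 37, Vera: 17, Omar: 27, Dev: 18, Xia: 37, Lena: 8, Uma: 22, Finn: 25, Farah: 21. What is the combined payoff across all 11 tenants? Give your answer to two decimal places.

1837.10 credits

Total contributed: 1 + 14 + 37 + 17 + 27 + 18 + 37 + 8 + 22 + 25 + 21 = 227; total kept: 11 × 37 − 227 = 180.
The common-amenities fund pays out 7.3 × 227 = 1657.10 in aggregate.
Group total = 180 + 1657.10 = 1837.10.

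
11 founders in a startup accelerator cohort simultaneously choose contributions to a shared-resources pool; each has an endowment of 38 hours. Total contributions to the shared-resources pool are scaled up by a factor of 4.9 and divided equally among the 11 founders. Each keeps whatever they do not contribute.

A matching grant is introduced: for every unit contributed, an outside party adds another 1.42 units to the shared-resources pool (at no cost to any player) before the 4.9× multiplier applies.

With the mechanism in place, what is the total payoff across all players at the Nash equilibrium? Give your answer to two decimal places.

The effective private return per unit is now 4.9 × 2.42 / 11 = 1.0780 > 1, so every player's dominant strategy flips to full contribution.
So the Nash equilibrium is full contribution by all 11; the group earns 4.9 × 2.42 × 418 = 4956.64.

4956.64 hours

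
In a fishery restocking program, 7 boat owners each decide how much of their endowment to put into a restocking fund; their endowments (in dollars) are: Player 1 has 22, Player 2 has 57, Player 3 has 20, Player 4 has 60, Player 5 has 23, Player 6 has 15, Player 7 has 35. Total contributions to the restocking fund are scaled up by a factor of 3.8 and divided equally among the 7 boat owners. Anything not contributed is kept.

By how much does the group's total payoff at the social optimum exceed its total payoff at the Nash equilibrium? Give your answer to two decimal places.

The private return per contributed unit is 3.8/7 = 0.5429 < 1 for every player regardless of endowment, so the Nash equilibrium is zero contribution and the group total is Σ E_j = 22 + 57 + 20 + 60 + 23 + 15 + 35 = 232.
Each contributed unit returns 3.800 to the group, so the social optimum is full contribution by everyone: group total = 3.800 × 232 = 881.60.
Efficiency loss = (3.800 − 1) × 232 = 649.60.

649.60 dollars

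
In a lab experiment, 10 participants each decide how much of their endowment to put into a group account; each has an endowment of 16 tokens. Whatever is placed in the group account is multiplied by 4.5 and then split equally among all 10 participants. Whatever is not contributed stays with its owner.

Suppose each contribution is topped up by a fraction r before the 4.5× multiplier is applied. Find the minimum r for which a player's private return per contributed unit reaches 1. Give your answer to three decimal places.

1.222

With matching at rate r, one contributed unit becomes (1 + r) in the group account and returns 4.5 × (1 + r) / 10 to the contributor.
Setting this equal to 1: 1 + r = 10/4.5 = 2.2222.
So the minimum matching rate is r = 2.2222 − 1 = 1.222.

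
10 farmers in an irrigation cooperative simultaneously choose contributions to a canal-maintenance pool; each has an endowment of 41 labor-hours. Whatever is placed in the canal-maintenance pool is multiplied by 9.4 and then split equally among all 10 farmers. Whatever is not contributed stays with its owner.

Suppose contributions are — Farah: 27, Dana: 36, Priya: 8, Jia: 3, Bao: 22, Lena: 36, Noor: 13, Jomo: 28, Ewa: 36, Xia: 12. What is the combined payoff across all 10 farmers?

2266.40 labor-hours

Total contributed: 27 + 36 + 8 + 3 + 22 + 36 + 13 + 28 + 36 + 12 = 221; total kept: 10 × 41 − 221 = 189.
The canal-maintenance pool pays out 9.4 × 221 = 2077.40 in aggregate.
Group total = 189 + 2077.40 = 2266.40.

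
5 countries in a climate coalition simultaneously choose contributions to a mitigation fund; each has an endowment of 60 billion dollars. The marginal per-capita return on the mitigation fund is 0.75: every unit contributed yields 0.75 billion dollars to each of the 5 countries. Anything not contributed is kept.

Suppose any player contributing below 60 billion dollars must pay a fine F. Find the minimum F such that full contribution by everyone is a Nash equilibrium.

Given the others contribute fully, the best deviation is to contribute 0 (any partial contribution still incurs the fine and gives up units whose private return 0.75 is below 1).
Deviating from 60 to 0 saves 60 billion dollars but forfeits the deviator's share of the drop in the mitigation fund: 0.75 × 60 = 45.00.
So the deviation gain is 60 − 45.00 = 15.00, and the fine must be at least 15.00 billion dollars to wipe it out.

15.00 billion dollars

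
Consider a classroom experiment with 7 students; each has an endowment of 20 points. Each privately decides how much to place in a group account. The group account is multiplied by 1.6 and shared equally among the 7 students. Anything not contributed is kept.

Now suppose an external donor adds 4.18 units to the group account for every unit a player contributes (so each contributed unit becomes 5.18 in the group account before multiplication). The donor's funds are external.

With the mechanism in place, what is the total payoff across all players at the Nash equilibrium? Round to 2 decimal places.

With the mechanism, a contributed unit returns 1.6 × 5.18 / 7 = 1.1840 per unit of net cost to the contributor — now above 1 — so contributing fully is weakly dominant for every player.
At the Nash equilibrium everyone contributes 20. Group total payoff = 1.6 × 5.18 × 140 = 1160.32.

1160.32 points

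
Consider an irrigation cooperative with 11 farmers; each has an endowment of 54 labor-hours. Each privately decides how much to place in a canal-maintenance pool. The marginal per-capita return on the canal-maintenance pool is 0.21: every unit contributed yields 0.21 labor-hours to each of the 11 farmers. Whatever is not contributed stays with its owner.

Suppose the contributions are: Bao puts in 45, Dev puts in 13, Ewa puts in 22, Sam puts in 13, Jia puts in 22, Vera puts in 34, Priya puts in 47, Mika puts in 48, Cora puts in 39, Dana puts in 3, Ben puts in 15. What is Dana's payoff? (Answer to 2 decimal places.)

Total contributed: 45 + 13 + 22 + 13 + 22 + 34 + 47 + 48 + 39 + 3 + 15 = 301.
Each receives 0.21 × 301 = 63.21 from the canal-maintenance pool.
Dana keeps 54 − 3 = 51, so Dana's payoff is 51 + 63.21 = 114.21.

114.21 labor-hours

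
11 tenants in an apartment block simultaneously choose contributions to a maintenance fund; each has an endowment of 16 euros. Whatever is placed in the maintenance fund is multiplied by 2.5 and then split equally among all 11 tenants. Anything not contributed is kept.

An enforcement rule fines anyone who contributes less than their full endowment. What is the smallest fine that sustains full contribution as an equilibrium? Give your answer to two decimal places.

12.36 euros

Given the others contribute fully, the best deviation is to contribute 0 (any partial contribution still incurs the fine and gives up units whose private return 0.2273 is below 1).
Deviating from 16 to 0 saves 16 euros but forfeits the deviator's share of the drop in the maintenance fund: 2.5/11 × 16 = 3.64.
So the deviation gain is 16 − 3.64 = 12.36, and the fine must be at least 12.36 euros to wipe it out.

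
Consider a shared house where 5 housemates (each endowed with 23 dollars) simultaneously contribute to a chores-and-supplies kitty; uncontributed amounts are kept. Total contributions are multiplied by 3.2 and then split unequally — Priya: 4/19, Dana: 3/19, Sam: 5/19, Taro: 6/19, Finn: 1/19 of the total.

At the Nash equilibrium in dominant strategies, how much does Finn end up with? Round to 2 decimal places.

For player j, contributing a unit is worthwhile iff 3.2 × (j's share) ≥ 1, i.e. iff j's share is at least 0.3125.
Only Taro (6/19) clears that bar, contributing 23; the remaining 4 contribute 0. Total contributed: 23.
Finn keeps 23 and receives 3.2 × 23 × 1/19 = 3.87 from the chores-and-supplies kitty, for a payoff of 26.87.

26.87 dollars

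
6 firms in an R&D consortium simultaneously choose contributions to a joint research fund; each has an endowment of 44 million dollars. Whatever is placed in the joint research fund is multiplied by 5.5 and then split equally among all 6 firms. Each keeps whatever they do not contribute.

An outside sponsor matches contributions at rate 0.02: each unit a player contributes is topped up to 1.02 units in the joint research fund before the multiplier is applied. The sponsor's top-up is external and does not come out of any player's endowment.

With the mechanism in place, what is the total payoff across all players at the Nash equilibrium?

264.00 million dollars

With the mechanism, a contributed unit returns 5.5 × 1.02 / 6 = 0.9350 per unit of net cost — still below 1 — so contributing 0 remains dominant for every player.
At the Nash equilibrium no one contributes; group total payoff = 6 × 44 = 264.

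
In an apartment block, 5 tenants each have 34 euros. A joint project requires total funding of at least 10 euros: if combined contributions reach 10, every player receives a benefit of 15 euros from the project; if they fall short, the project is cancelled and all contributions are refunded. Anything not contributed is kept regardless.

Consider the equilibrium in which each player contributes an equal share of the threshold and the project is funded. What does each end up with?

47 euros

Equal share of the threshold: 10/5 = 2.
At this profile no one gains by cutting their contribution: any cut drops the total below 10, the project is cancelled, contributions are refunded, and the deviator ends with 34, which is less than 34 − 2 + 15 = 47. Contributing more than 2 just wastes the excess. So contributing exactly 2 is a best response.
Each player's payoff: 34 − 2 + 15 = 47.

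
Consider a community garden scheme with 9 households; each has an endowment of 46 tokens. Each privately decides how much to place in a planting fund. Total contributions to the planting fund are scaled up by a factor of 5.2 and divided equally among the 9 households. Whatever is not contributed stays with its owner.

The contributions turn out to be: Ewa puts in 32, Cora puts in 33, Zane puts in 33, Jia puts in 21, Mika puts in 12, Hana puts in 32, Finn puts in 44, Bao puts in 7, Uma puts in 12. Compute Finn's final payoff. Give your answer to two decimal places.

Total contributed: 32 + 33 + 33 + 21 + 12 + 32 + 44 + 7 + 12 = 226.
Each receives 5.2 × 226 / 9 = 130.58 from the planting fund.
Finn keeps 46 − 44 = 2, so Finn's payoff is 2 + 130.58 = 132.58.

132.58 tokens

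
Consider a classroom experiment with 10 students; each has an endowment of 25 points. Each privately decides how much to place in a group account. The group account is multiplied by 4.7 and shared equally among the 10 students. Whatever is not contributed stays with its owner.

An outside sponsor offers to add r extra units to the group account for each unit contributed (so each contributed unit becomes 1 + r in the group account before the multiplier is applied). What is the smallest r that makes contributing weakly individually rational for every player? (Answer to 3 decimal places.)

With matching at rate r, one contributed unit becomes (1 + r) in the group account and returns 4.7 × (1 + r) / 10 to the contributor.
Setting this equal to 1: 1 + r = 10/4.7 = 2.1277.
So the minimum matching rate is r = 2.1277 − 1 = 1.128.

1.128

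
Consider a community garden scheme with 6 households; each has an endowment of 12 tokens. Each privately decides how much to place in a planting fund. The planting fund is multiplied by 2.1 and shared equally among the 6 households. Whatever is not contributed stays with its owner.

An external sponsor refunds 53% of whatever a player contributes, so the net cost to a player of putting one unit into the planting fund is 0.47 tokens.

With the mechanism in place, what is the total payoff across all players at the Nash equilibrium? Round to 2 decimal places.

Even with the mechanism, each unit contributed returns only (2.1/6) / 0.47 = 0.7447 per unit of net cost, so contributing nothing is still dominant.
At the Nash equilibrium no one contributes; group total payoff = 6 × 12 = 72.

72.00 tokens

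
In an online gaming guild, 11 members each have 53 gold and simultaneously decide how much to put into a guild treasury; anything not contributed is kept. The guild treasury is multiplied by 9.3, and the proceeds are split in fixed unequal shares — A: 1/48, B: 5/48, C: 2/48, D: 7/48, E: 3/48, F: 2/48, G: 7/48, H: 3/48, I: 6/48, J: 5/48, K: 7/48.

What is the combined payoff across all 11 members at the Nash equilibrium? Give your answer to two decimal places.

2342.60 gold

For player j, contributing a unit is worthwhile iff 9.3 × (j's share) ≥ 1, i.e. iff j's share is at least 0.1075.
The shares above 0.1075 belong to D, G, I and K, contributing 53 each; the remaining 7 contribute 0. Total contributed: 212.
The guild treasury pays out 9.3 × 212 = 1971.60 in total (split across the unequal shares, but the aggregate is all that matters for the group sum).
The 7 free-riders keep 53 each, adding 371. Group total = 371 + 1971.60 = 2342.60.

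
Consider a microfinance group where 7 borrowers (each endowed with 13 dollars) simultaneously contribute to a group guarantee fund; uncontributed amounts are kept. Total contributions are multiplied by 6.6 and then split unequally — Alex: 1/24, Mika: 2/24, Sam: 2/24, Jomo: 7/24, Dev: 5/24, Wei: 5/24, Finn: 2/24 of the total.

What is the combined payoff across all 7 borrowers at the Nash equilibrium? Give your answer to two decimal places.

309.40 dollars

Each unit j contributes comes back to j as 6.6 × (j's share), so j prefers to contribute only if that share exceeds 1/6.6 = 0.1515; otherwise keeping the unit dominates.
Jomo, Dev and Wei are above the threshold, contributing 13 each; the remaining 4 contribute 0. Total contributed: 39.
The group guarantee fund pays out 6.6 × 39 = 257.40 in total (split across the unequal shares, but the aggregate is all that matters for the group sum).
The 4 free-riders keep 13 each, adding 52. Group total = 52 + 257.40 = 309.40.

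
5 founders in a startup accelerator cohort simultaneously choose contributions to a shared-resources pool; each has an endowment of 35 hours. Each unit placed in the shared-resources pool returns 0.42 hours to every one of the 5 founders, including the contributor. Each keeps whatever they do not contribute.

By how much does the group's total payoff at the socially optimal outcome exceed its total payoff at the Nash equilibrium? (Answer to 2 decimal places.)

192.50 hours

The private return per contributed unit is 0.42 < 1, so contributing 0 is dominant for every player. At the Nash equilibrium everyone keeps their 35, and the group total is 5 × 35 = 175.
Each contributed unit returns 2.100 to the group as a whole (0.42 to each of 5 players), which exceeds 1, so the social optimum is full contribution: group total = 2.100 × 175 = 367.50.
Efficiency loss = 367.50 − 175 = 192.50.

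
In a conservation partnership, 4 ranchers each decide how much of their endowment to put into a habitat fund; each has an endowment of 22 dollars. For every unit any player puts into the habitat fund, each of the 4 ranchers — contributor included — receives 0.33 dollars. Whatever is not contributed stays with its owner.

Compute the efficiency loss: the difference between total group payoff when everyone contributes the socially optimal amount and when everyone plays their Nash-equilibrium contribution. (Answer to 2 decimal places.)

The private return per contributed unit is 0.33 < 1, so contributing 0 is dominant for every player. At the Nash equilibrium everyone keeps their 22, and the group total is 4 × 22 = 88.
Each contributed unit returns 1.320 to the group as a whole (0.33 to each of 4 players), which exceeds 1, so the social optimum is full contribution: group total = 1.320 × 88 = 116.16.
Efficiency loss = 116.16 − 88 = 28.16.

28.16 dollars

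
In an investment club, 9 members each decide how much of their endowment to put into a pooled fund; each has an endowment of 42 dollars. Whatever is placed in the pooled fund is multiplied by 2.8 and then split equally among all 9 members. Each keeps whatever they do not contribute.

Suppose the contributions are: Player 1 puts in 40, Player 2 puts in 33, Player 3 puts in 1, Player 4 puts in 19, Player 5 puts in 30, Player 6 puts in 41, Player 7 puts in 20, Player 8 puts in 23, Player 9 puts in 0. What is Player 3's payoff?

105.40 dollars

Total contributed: 40 + 33 + 1 + 19 + 30 + 41 + 20 + 23 + 0 = 207.
Each receives 2.8 × 207 / 9 = 64.40 from the pooled fund.
Player 3 keeps 42 − 1 = 41, so Player 3's payoff is 41 + 64.40 = 105.40.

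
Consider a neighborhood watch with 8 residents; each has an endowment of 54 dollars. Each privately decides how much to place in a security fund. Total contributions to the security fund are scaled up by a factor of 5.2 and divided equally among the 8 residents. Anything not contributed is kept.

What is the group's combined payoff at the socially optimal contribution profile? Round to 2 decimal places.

2246.40 dollars

Each contributed unit returns 5.200 to the group as a whole (0.6500 to each of 8 players), which exceeds 1, so the social optimum is full contribution: group total = 5.200 × 432 = 2246.40.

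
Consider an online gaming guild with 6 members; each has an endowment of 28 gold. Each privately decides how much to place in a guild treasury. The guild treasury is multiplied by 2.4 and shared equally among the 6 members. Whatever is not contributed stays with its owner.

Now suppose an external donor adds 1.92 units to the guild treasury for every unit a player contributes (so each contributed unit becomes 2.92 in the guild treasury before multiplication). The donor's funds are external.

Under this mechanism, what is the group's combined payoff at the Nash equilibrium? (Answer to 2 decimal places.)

1177.34 gold

The effective private return per unit is now 2.4 × 2.92 / 6 = 1.1680 > 1, so every player's dominant strategy flips to full contribution.
At the Nash equilibrium everyone contributes 28. Group total payoff = 2.4 × 2.92 × 168 = 1177.34.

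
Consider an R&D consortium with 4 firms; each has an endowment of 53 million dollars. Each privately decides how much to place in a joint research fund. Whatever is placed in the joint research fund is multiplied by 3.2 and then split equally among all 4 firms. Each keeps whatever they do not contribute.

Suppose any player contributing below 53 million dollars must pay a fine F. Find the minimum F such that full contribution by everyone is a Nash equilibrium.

10.60 million dollars

Given the others contribute fully, the best deviation is to contribute 0 (any partial contribution still incurs the fine and gives up units whose private return 0.8000 is below 1).
Deviating from 53 to 0 saves 53 million dollars but forfeits the deviator's share of the drop in the joint research fund: 3.2/4 × 53 = 42.40.
So the deviation gain is 53 − 42.40 = 10.60, and the fine must be at least 10.60 million dollars to wipe it out.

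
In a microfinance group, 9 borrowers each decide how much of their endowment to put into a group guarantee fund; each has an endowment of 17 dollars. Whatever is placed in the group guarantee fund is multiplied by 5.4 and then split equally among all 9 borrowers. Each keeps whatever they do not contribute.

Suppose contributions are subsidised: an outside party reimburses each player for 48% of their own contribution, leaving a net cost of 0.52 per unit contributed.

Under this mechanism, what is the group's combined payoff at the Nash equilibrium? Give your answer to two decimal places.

The effective private return per unit is now (5.4/9) / 0.52 = 1.1538 > 1, so every player's dominant strategy flips to full contribution.
At the Nash equilibrium everyone contributes 17. Group total payoff = 9 × (17 × 0.48 + 5.4 × 17) = 899.64.

899.64 dollars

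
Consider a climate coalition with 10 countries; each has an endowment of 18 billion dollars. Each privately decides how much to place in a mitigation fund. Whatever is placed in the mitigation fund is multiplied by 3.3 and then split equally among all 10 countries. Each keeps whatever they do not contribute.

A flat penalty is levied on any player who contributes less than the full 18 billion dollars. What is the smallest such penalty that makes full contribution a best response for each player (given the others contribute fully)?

12.06 billion dollars

Given the others contribute fully, the best deviation is to contribute 0 (any partial contribution still incurs the fine and gives up units whose private return 0.3300 is below 1).
Deviating from 18 to 0 saves 18 billion dollars but forfeits the deviator's share of the drop in the mitigation fund: 3.3/10 × 18 = 5.94.
So the deviation gain is 18 − 5.94 = 12.06, and the fine must be at least 12.06 billion dollars to wipe it out.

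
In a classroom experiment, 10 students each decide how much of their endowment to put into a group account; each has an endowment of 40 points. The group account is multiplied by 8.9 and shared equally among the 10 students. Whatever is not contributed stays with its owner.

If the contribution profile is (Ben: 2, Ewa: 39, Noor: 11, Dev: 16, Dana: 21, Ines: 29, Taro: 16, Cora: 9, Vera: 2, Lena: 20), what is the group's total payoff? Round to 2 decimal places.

1703.50 points

Total contributed: 2 + 39 + 11 + 16 + 21 + 29 + 16 + 9 + 2 + 20 = 165; total kept: 10 × 40 − 165 = 235.
The group account pays out 8.9 × 165 = 1468.50 in aggregate.
Group total = 235 + 1468.50 = 1703.50.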